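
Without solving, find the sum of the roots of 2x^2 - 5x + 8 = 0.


By Vieta's formulas for ax^2 + bx + c = 0:
  Sum of roots = -b/a
  Product of roots = c/a

Here a = 2, b = -5, c = 8
Sum = -(-5)/2 = 5/2
Product = 8/2 = 4

Sum = 5/2


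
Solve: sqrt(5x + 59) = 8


Square both sides: 5x + 59 = 8^2 = 64
5x = 64 - 59 = 5
x = 1
Check: sqrt(5*1 + 59) = sqrt(64) = 8 ✓

x = 1


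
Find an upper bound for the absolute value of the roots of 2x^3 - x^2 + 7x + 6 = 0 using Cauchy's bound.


Cauchy's bound: all roots r satisfy |r| <= 1 + max(|a_i/a_n|) for i = 0,...,n-1
where a_n is the leading coefficient.

Coefficients: [2, -1, 7, 6]
Leading coefficient a_n = 2
Ratios |a_i/a_n|: 1/2, 7/2, 3
Maximum ratio: 7/2
Cauchy's bound: |r| <= 1 + 7/2 = 9/2

Upper bound = 9/2


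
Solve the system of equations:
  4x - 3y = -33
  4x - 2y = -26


Using Cramer's rule:
Determinant D = (4)(-2) - (4)(-3) = -8 + 12 = 4
Dx = (-33)(-2) - (-26)(-3) = 66 - 78 = -12
Dy = (4)(-26) - (4)(-33) = -104 + 132 = 28
x = Dx/D = -12/4 = -3
y = Dy/D = 28/4 = 7

x = -3, y = 7


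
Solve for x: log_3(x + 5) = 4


Convert to exponential form: x + 5 = 3^4 = 81
x = 81 - 5 = 76
Check: log_3(76 + 5) = log_3(81) = log_3(81) = 4 ✓

x = 76


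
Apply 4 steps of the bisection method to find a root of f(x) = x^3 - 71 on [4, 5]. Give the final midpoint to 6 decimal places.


f(x) = x^3 - 71
f(4) = -7 < 0
f(5) = 54 > 0

Step 1: midpoint = (4.000000 + 5.000000)/2 = 4.500000
  f(4.500000) = 20.125000
  f(mid) > 0, so root is in [4.000000, 4.500000]

Step 2: midpoint = (4.000000 + 4.500000)/2 = 4.250000
  f(4.250000) = 5.765625
  f(mid) > 0, so root is in [4.000000, 4.250000]

Step 3: midpoint = (4.000000 + 4.250000)/2 = 4.125000
  f(4.125000) = -0.810547
  f(mid) < 0, so root is in [4.125000, 4.250000]

Step 4: midpoint = (4.125000 + 4.250000)/2 = 4.187500
  f(4.187500) = 2.428467
  f(mid) > 0, so root is in [4.125000, 4.187500]

midpoint = 4.187500


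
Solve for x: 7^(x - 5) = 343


Express both sides with the same base.
343 = 7^3
Since the bases match, equate exponents: x - 5 = 3
So x = 3 - (-5) = 8

x = 8


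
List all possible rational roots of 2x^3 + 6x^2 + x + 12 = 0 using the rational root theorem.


Rational root theorem: possible roots are ±p/q where:
  p divides the constant term (12): p ∈ {1, 2, 3, 4, 6, 12}
  q divides the leading coefficient (2): q ∈ {1, 2}

All possible rational roots: -12, -6, -4, -3, -2, -3/2, -1, -1/2, 1/2, 1, 3/2, 2, 3, 4, 6, 12

-12, -6, -4, -3, -2, -3/2, -1, -1/2, 1/2, 1, 3/2, 2, 3, 4, 6, 12


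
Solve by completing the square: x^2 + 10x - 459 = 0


Start: x^2 + 10x - 459 = 0
Move constant: x^2 + 10x = 459
Half of 10 is 5, squared is 25
Add 25 to both sides: x^2 + 10x + 25 = 484
(x + 5)^2 = 484
x + 5 = ±22
x = -5 + 22 = 17 or x = -5 - 22 = -27

x = -27, x = 17


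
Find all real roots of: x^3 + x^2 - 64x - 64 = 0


Let p(x) = x^3 + x^2 - 64x - 64. By the rational root theorem (leading coefficient 1), any rational root is an integer divisor of 64: try ±1, ±2, ... in turn.
Test x = 1: value = -126 ≠ 0.
Test x = -1: value = 0 ✓, so (x + 1) is a factor.
Synthetic division by (x + 1): bring down 1; 1(-1) + 1 = 0; 0(-1) - 64 = -64; (-64)(-1) - 64 = 0 → quotient x^2 - 64, remainder 0.
Solve the quadratic x^2 - 64 = 0: discriminant = 0^2 - 4(1)(-64) = 0 + 256 = 256.
sqrt(256) = 16, so x = (0 ± 16)/2: x = 8 or x = -8.

x = -8, x = -1, x = 8


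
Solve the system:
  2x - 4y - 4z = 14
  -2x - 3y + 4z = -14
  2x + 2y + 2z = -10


Using Cramer's rule. Expand each determinant along the first row.
D  = 2*[(-3)*2 - 4*2] - (-4)*[(-2)*2 - 4*2] + (-4)*[(-2)*2 - (-3)*2]
  = 2*(-14) - (-4)*(-12) + (-4)*(2) = -84
Dx = 14*[(-3)*2 - 4*2] - (-4)*[(-14)*2 - 4*(-10)] + (-4)*[(-14)*2 - (-3)*(-10)]
  = 14*(-14) - (-4)*(12) + (-4)*(-58) = 84
Dy = 2*[(-14)*2 - 4*(-10)] - 14*[(-2)*2 - 4*2] + (-4)*[(-2)*(-10) - (-14)*2]
  = 2*(12) - 14*(-12) + (-4)*(48) = 0
Dz = 2*[(-3)*(-10) - (-14)*2] - (-4)*[(-2)*(-10) - (-14)*2] + 14*[(-2)*2 - (-3)*2]
  = 2*(58) - (-4)*(48) + 14*(2) = 336
x = Dx/D = 84/-84 = -1, y = Dy/D = 0/-84 = 0, z = Dz/D = 336/-84 = -4
Check eq1: (2)(-1) + (-4)(0) + (-4)(-4) = 14 = 14 ✓
Check eq2: (-2)(-1) + (-3)(0) + (4)(-4) = -14 = -14 ✓
Check eq3: (2)(-1) + (2)(0) + (2)(-4) = -10 = -10 ✓

x = -1, y = 0, z = -4


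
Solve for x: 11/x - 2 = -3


Subtract -2 from both sides: 11/x = -1
Multiply both sides by x: 11 = -1 * x
Divide by -1: x = -11

x = -11


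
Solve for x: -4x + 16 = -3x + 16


Starting with: -4x + 16 = -3x + 16
Move all x terms to left: (-4 + 3)x = 16 - 16
Simplify: -x = 0
Divide both sides by -1: x = 0

x = 0


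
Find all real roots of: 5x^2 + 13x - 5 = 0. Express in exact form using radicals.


Using the quadratic formula: x = (-b ± sqrt(b^2 - 4ac)) / (2a)
Here a = 5, b = 13, c = -5
Discriminant = b^2 - 4ac = 13^2 - 4(5)(-5) = 169 + 100 = 269
Since discriminant = 269 > 0, there are two real roots.
x = (-13 ± sqrt(269)) / 10
Numerically: x ≈ 0.3401 or x ≈ -2.9401

x = (-13 + sqrt(269)) / 10 or x = (-13 - sqrt(269)) / 10


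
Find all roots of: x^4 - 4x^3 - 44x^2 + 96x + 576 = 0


Let p(x) = x^4 - 4x^3 - 44x^2 + 96x + 576. By the rational root theorem (leading coefficient 1), any rational root is an integer divisor of 576: try ±1, ±2, ... in turn.
Test x = 1: value = 625 ≠ 0.
Test x = -1: value = 441 ≠ 0.
Test x = 2: value = 576 ≠ 0.
Test x = -2: value = 256 ≠ 0.
Test x = 3: value = 441 ≠ 0.
Test x = -3: value = 81 ≠ 0.
Test x = 4: value = 256 ≠ 0.
Test x = -4: value = 0 ✓, so (x + 4) is a factor.
Synthetic division by (x + 4): bring down 1; 1(-4) - 4 = -8; (-8)(-4) - 44 = -12; (-12)(-4) + 96 = 144; 144(-4) + 576 = 0 → quotient x^3 - 8x^2 - 12x + 144, remainder 0.
Continue with the quotient x^3 - 8x^2 - 12x + 144 (candidates must divide 144; re-test x = -4 first in case it repeats).
Test x = -4: value = 0 ✓, so (x + 4) is a factor.
Synthetic division by (x + 4): bring down 1; 1(-4) - 8 = -12; (-12)(-4) - 12 = 36; 36(-4) + 144 = 0 → quotient x^2 - 12x + 36, remainder 0.
Solve the quadratic x^2 - 12x + 36 = 0: discriminant = (-12)^2 - 4(1)(36) = 144 - 144 = 0.
Discriminant = 0, so a double root: x = 12/2 = 6.
Collecting all roots found:

x = -4 (multiplicity 2), x = 6 (multiplicity 2)


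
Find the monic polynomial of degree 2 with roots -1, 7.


A monic polynomial with roots -1, 7 is:
p(x) = (x + 1)(x - 7)
After multiplying by (x + 1): x + 1
After multiplying by (x - 7): x^2 - 6x - 7

x^2 - 6x - 7


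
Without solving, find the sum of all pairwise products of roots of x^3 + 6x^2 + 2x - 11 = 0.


By Vieta's formulas for x^3 + bx^2 + cx + d = 0:
  r1 + r2 + r3 = -b/a = -6
  r1*r2 + r1*r3 + r2*r3 = c/a = 2
  r1*r2*r3 = -d/a = 11


Sum of pairwise products = 2


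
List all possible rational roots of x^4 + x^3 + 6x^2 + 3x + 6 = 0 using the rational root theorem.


Rational root theorem: possible roots are ±p/q where:
  p divides the constant term (6): p ∈ {1, 2, 3, 6}
  q divides the leading coefficient (1): q ∈ {1}

All possible rational roots: -6, -3, -2, -1, 1, 2, 3, 6

-6, -3, -2, -1, 1, 2, 3, 6


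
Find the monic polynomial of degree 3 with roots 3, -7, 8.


A monic polynomial with roots 3, -7, 8 is:
p(x) = (x - 3)(x + 7)(x - 8)
After multiplying by (x - 3): x - 3
After multiplying by (x + 7): x^2 + 4x - 21
After multiplying by (x - 8): x^3 - 4x^2 - 53x + 168

x^3 - 4x^2 - 53x + 168


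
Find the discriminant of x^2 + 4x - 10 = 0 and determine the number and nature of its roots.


For ax^2 + bx + c = 0, discriminant D = b^2 - 4ac
Here a = 1, b = 4, c = -10
D = (4)^2 - 4(1)(-10) = 16 + 40 = 56

D = 56 > 0 but not a perfect square
The equation has 2 distinct real irrational roots.

Discriminant = 56, 2 distinct real irrational roots


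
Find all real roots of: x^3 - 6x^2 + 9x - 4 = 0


Let p(x) = x^3 - 6x^2 + 9x - 4. By the rational root theorem (leading coefficient 1), any rational root is an integer divisor of 4: try ±1, ±2, ... in turn.
Test x = 1: value = 0 ✓, so (x - 1) is a factor.
Synthetic division by (x - 1): bring down 1; 1(1) - 6 = -5; (-5)(1) + 9 = 4; 4(1) - 4 = 0 → quotient x^2 - 5x + 4, remainder 0.
Solve the quadratic x^2 - 5x + 4 = 0: discriminant = (-5)^2 - 4(1)(4) = 25 - 16 = 9.
sqrt(9) = 3, so x = (5 ± 3)/2: x = 4 or x = 1.

x = 1 (multiplicity 2), x = 4


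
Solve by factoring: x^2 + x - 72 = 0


We need two numbers that multiply to -72 and add to 1.
Those numbers are -8 and 9 (since (-8) * 9 = -72 and (-8) + 9 = 1).
So x^2 + x - 72 = (x - 8)(x + 9) = 0
Setting each factor to zero: x = 8 or x = -9

x = -9, x = 8


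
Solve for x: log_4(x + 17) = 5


Convert to exponential form: x + 17 = 4^5 = 1024
x = 1024 - 17 = 1007
Check: log_4(1007 + 17) = log_4(1024) = log_4(1024) = 5 ✓

x = 1007


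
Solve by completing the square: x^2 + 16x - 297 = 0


Start: x^2 + 16x - 297 = 0
Move constant: x^2 + 16x = 297
Half of 16 is 8, squared is 64
Add 64 to both sides: x^2 + 16x + 64 = 361
(x + 8)^2 = 361
x + 8 = ±19
x = -8 + 19 = 11 or x = -8 - 19 = -27

x = -27, x = 11


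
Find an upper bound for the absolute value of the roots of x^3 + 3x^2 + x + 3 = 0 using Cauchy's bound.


Cauchy's bound: all roots r satisfy |r| <= 1 + max(|a_i/a_n|) for i = 0,...,n-1
where a_n is the leading coefficient.

Coefficients: [1, 3, 1, 3]
Leading coefficient a_n = 1
Ratios |a_i/a_n|: 3, 1, 3
Maximum ratio: 3
Cauchy's bound: |r| <= 1 + 3 = 4

Upper bound = 4


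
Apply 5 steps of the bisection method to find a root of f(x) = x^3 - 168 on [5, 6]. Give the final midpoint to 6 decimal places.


f(x) = x^3 - 168
f(5) = -43 < 0
f(6) = 48 > 0

Step 1: midpoint = (5.000000 + 6.000000)/2 = 5.500000
  f(5.500000) = -1.625000
  f(mid) < 0, so root is in [5.500000, 6.000000]

Step 2: midpoint = (5.500000 + 6.000000)/2 = 5.750000
  f(5.750000) = 22.109375
  f(mid) > 0, so root is in [5.500000, 5.750000]

Step 3: midpoint = (5.500000 + 5.750000)/2 = 5.625000
  f(5.625000) = 9.978516
  f(mid) > 0, so root is in [5.500000, 5.625000]

Step 4: midpoint = (5.500000 + 5.625000)/2 = 5.562500
  f(5.562500) = 4.111572
  f(mid) > 0, so root is in [5.500000, 5.562500]

Step 5: midpoint = (5.500000 + 5.562500)/2 = 5.531250
  f(5.531250) = 1.227081
  f(mid) > 0, so root is in [5.500000, 5.531250]

midpoint = 5.531250


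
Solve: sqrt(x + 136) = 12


Square both sides: x + 136 = 12^2 = 144
x = 144 - 136 = 8
x = 8
Check: sqrt(1*8 + 136) = sqrt(144) = 12 ✓

x = 8


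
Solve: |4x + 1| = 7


An absolute value equation |expr| = 7 gives two cases:
Case 1: 4x + 1 = 7
  4x = 6, so x = 3/2
Case 2: 4x + 1 = -7
  4x = -8, so x = -2

x = -2, x = 3/2


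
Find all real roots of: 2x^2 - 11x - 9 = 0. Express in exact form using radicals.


Using the quadratic formula: x = (-b ± sqrt(b^2 - 4ac)) / (2a)
Here a = 2, b = -11, c = -9
Discriminant = b^2 - 4ac = (-11)^2 - 4(2)(-9) = 121 + 72 = 193
Since discriminant = 193 > 0, there are two real roots.
x = (11 ± sqrt(193)) / 4
Numerically: x ≈ 6.2231 or x ≈ -0.7231

x = (11 + sqrt(193)) / 4 or x = (11 - sqrt(193)) / 4


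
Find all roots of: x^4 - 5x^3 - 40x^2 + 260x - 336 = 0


Let p(x) = x^4 - 5x^3 - 40x^2 + 260x - 336. By the rational root theorem (leading coefficient 1), any rational root is an integer divisor of 336: try ±1, ±2, ... in turn.
Test x = 1: value = -120 ≠ 0.
Test x = -1: value = -630 ≠ 0.
Test x = 2: value = 0 ✓, so (x - 2) is a factor.
Synthetic division by (x - 2): bring down 1; 1(2) - 5 = -3; (-3)(2) - 40 = -46; (-46)(2) + 260 = 168; 168(2) - 336 = 0 → quotient x^3 - 3x^2 - 46x + 168, remainder 0.
Continue with the quotient x^3 - 3x^2 - 46x + 168 (candidates must divide 168; re-test x = 2 first in case it repeats).
Test x = 2: value = 72 ≠ 0.
Test x = -2: value = 240 ≠ 0.
Test x = 3: value = 30 ≠ 0.
Test x = -3: value = 252 ≠ 0.
Test x = 4: value = 0 ✓, so (x - 4) is a factor.
Synthetic division by (x - 4): bring down 1; 1(4) - 3 = 1; 1(4) - 46 = -42; (-42)(4) + 168 = 0 → quotient x^2 + x - 42, remainder 0.
Solve the quadratic x^2 + x - 42 = 0: discriminant = 1^2 - 4(1)(-42) = 1 + 168 = 169.
sqrt(169) = 13, so x = (-1 ± 13)/2: x = 6 or x = -7.
Collecting all roots found:

x = -7, x = 2, x = 4, x = 6


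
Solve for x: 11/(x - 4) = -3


Multiply both sides by (x - 4): 11 = -3(x - 4)
Distribute: 11 = -3x + 12
-3x = 11 - 12 = -1
x = 1/3

x = 1/3


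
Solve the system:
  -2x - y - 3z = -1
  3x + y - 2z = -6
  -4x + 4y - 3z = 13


Using Cramer's rule. Expand each determinant along the first row.
D  = (-2)*[1*(-3) - (-2)*4] - (-1)*[3*(-3) - (-2)*(-4)] + (-3)*[3*4 - 1*(-4)]
  = (-2)*(5) - (-1)*(-17) + (-3)*(16) = -75
Dx = (-1)*[1*(-3) - (-2)*4] - (-1)*[(-6)*(-3) - (-2)*13] + (-3)*[(-6)*4 - 1*13]
  = (-1)*(5) - (-1)*(44) + (-3)*(-37) = 150
Dy = (-2)*[(-6)*(-3) - (-2)*13] - (-1)*[3*(-3) - (-2)*(-4)] + (-3)*[3*13 - (-6)*(-4)]
  = (-2)*(44) - (-1)*(-17) + (-3)*(15) = -150
Dz = (-2)*[1*13 - (-6)*4] - (-1)*[3*13 - (-6)*(-4)] + (-1)*[3*4 - 1*(-4)]
  = (-2)*(37) - (-1)*(15) + (-1)*(16) = -75
x = Dx/D = 150/-75 = -2, y = Dy/D = -150/-75 = 2, z = Dz/D = -75/-75 = 1
Check eq1: (-2)(-2) + (-1)(2) + (-3)(1) = -1 = -1 ✓
Check eq2: (3)(-2) + (1)(2) + (-2)(1) = -6 = -6 ✓
Check eq3: (-4)(-2) + (4)(2) + (-3)(1) = 13 = 13 ✓

x = -2, y = 2, z = 1


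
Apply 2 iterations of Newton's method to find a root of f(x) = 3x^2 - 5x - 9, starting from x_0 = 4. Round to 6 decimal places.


Newton's method: x_(n+1) = x_n - f(x_n)/f'(x_n)
f(x) = 3x^2 - 5x - 9
f'(x) = 6x - 5

Iteration 1:
  f(4.000000) = 19.000000
  f'(4.000000) = 19.000000
  x_1 = 4.000000 - (19.000000)/(19.000000) = 3.000000

Iteration 2:
  f(3.000000) = 3.000000
  f'(3.000000) = 13.000000
  x_2 = 3.000000 - (3.000000)/(13.000000) = 2.769231

x_2 = 2.769231


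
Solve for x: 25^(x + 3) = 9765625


Express both sides with the same base.
9765625 = 25^5
Since the bases match, equate exponents: x + 3 = 5
So x = 5 - (3) = 2

x = 2


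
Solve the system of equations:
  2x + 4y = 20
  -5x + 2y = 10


Using Cramer's rule:
Determinant D = (2)(2) - (-5)(4) = 4 + 20 = 24
Dx = (20)(2) - (10)(4) = 40 - 40 = 0
Dy = (2)(10) - (-5)(20) = 20 + 100 = 120
x = Dx/D = 0/24 = 0
y = Dy/D = 120/24 = 5

x = 0, y = 5


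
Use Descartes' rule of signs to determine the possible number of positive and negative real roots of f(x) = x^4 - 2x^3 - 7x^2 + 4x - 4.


Descartes' rule of signs:

For positive roots, count sign changes in f(x) = x^4 - 2x^3 - 7x^2 + 4x - 4:
Signs of coefficients: +, -, -, +, -
Number of sign changes: 3
Possible positive real roots: 3, 1

For negative roots, examine f(-x) = x^4 + 2x^3 - 7x^2 - 4x - 4:
Signs of coefficients: +, +, -, -, -
Number of sign changes: 1
Possible negative real roots: 1

Positive roots: 3 or 1; Negative roots: 1


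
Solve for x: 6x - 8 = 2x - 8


Starting with: 6x - 8 = 2x - 8
Move all x terms to left: (6 - 2)x = -8 + 8
Simplify: 4x = 0
Divide both sides by 4: x = 0

x = 0


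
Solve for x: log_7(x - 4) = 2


Convert to exponential form: x - 4 = 7^2 = 49
x = 49 + 4 = 53
Check: log_7(53 - 4) = log_7(49) = log_7(49) = 2 ✓

x = 53


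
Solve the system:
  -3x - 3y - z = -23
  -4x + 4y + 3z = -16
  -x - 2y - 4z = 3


Using Cramer's rule. Expand each determinant along the first row.
D  = (-3)*[4*(-4) - 3*(-2)] - (-3)*[(-4)*(-4) - 3*(-1)] + (-1)*[(-4)*(-2) - 4*(-1)]
  = (-3)*(-10) - (-3)*(19) + (-1)*(12) = 75
Dx = (-23)*[4*(-4) - 3*(-2)] - (-3)*[(-16)*(-4) - 3*3] + (-1)*[(-16)*(-2) - 4*3]
  = (-23)*(-10) - (-3)*(55) + (-1)*(20) = 375
Dy = (-3)*[(-16)*(-4) - 3*3] - (-23)*[(-4)*(-4) - 3*(-1)] + (-1)*[(-4)*3 - (-16)*(-1)]
  = (-3)*(55) - (-23)*(19) + (-1)*(-28) = 300
Dz = (-3)*[4*3 - (-16)*(-2)] - (-3)*[(-4)*3 - (-16)*(-1)] + (-23)*[(-4)*(-2) - 4*(-1)]
  = (-3)*(-20) - (-3)*(-28) + (-23)*(12) = -300
x = Dx/D = 375/75 = 5, y = Dy/D = 300/75 = 4, z = Dz/D = -300/75 = -4
Check eq1: (-3)(5) + (-3)(4) + (-1)(-4) = -23 = -23 ✓
Check eq2: (-4)(5) + (4)(4) + (3)(-4) = -16 = -16 ✓
Check eq3: (-1)(5) + (-2)(4) + (-4)(-4) = 3 = 3 ✓

x = 5, y = 4, z = -4


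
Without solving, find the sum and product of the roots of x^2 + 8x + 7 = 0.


By Vieta's formulas for ax^2 + bx + c = 0:
  Sum of roots = -b/a
  Product of roots = c/a

Here a = 1, b = 8, c = 7
Sum = -(8)/1 = -8
Product = 7/1 = 7

Sum = -8, Product = 7


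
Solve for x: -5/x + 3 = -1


Subtract 3 from both sides: -5/x = -4
Multiply both sides by x: -5 = -4 * x
Divide by -4: x = 5/4

x = 5/4


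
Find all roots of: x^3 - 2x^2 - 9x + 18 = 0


Let p(x) = x^3 - 2x^2 - 9x + 18. By the rational root theorem (leading coefficient 1), any rational root is an integer divisor of 18: try ±1, ±2, ... in turn.
Test x = 1: value = 8 ≠ 0.
Test x = -1: value = 24 ≠ 0.
Test x = 2: value = 0 ✓, so (x - 2) is a factor.
Synthetic division by (x - 2): bring down 1; 1(2) - 2 = 0; 0(2) - 9 = -9; (-9)(2) + 18 = 0 → quotient x^2 - 9, remainder 0.
Solve the quadratic x^2 - 9 = 0: discriminant = 0^2 - 4(1)(-9) = 0 + 36 = 36.
sqrt(36) = 6, so x = (0 ± 6)/2: x = 3 or x = -3.
Collecting all roots found:

x = -3, x = 2, x = 3


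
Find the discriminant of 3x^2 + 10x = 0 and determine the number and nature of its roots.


For ax^2 + bx + c = 0, discriminant D = b^2 - 4ac
Here a = 3, b = 10, c = 0
D = (10)^2 - 4(3)(0) = 100 - 0 = 100

D = 100 > 0 and is a perfect square (sqrt = 10)
The equation has 2 distinct real rational roots.

Discriminant = 100, 2 distinct real rational roots


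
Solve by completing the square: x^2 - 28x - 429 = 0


Start: x^2 - 28x - 429 = 0
Move constant: x^2 - 28x = 429
Half of -28 is -14, squared is 196
Add 196 to both sides: x^2 - 28x + 196 = 625
(x - 14)^2 = 625
x - 14 = ±25
x = 14 + 25 = 39 or x = 14 - 25 = -11

x = -11, x = 39


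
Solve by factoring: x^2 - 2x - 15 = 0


We need two numbers that multiply to -15 and add to -2.
Those numbers are 3 and -5 (since 3 * (-5) = -15 and 3 + (-5) = -2).
So x^2 - 2x - 15 = (x + 3)(x - 5) = 0
Setting each factor to zero: x = -3 or x = 5

x = -3, x = 5


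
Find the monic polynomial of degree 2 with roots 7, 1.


A monic polynomial with roots 7, 1 is:
p(x) = (x - 7)(x - 1)
After multiplying by (x - 7): x - 7
After multiplying by (x - 1): x^2 - 8x + 7

x^2 - 8x + 7


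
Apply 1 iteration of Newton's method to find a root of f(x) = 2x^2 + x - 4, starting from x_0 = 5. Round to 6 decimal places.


Newton's method: x_(n+1) = x_n - f(x_n)/f'(x_n)
f(x) = 2x^2 + x - 4
f'(x) = 4x + 1

Iteration 1:
  f(5.000000) = 51.000000
  f'(5.000000) = 21.000000
  x_1 = 5.000000 - (51.000000)/(21.000000) = 2.571429

x_1 = 2.571429


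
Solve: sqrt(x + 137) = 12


Square both sides: x + 137 = 12^2 = 144
x = 144 - 137 = 7
x = 7
Check: sqrt(1*7 + 137) = sqrt(144) = 12 ✓

x = 7


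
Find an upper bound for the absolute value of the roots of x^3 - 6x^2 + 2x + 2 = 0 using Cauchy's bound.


Cauchy's bound: all roots r satisfy |r| <= 1 + max(|a_i/a_n|) for i = 0,...,n-1
where a_n is the leading coefficient.

Coefficients: [1, -6, 2, 2]
Leading coefficient a_n = 1
Ratios |a_i/a_n|: 6, 2, 2
Maximum ratio: 6
Cauchy's bound: |r| <= 1 + 6 = 7

Upper bound = 7


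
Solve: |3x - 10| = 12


An absolute value equation |expr| = 12 gives two cases:
Case 1: 3x - 10 = 12
  3x = 22, so x = 22/3
Case 2: 3x - 10 = -12
  3x = -2, so x = -2/3

x = -2/3, x = 22/3


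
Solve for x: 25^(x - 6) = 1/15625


Express both sides with the same base.
1/15625 = 25^(-3)
Since the bases match, equate exponents: x - 6 = -3
So x = -3 - (-6) = 3

x = 3


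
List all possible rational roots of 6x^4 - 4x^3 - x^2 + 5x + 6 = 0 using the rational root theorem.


Rational root theorem: possible roots are ±p/q where:
  p divides the constant term (6): p ∈ {1, 2, 3, 6}
  q divides the leading coefficient (6): q ∈ {1, 2, 3, 6}

All possible rational roots: -6, -3, -2, -3/2, -1, -2/3, -1/2, -1/3, -1/6, 1/6, 1/3, 1/2, 2/3, 1, 3/2, 2, 3, 6

-6, -3, -2, -3/2, -1, -2/3, -1/2, -1/3, -1/6, 1/6, 1/3, 1/2, 2/3, 1, 3/2, 2, 3, 6


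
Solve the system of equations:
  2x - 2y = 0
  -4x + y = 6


Using Cramer's rule:
Determinant D = (2)(1) - (-4)(-2) = 2 - 8 = -6
Dx = (0)(1) - (6)(-2) = 0 + 12 = 12
Dy = (2)(6) - (-4)(0) = 12 - 0 = 12
x = Dx/D = 12/-6 = -2
y = Dy/D = 12/-6 = -2

x = -2, y = -2


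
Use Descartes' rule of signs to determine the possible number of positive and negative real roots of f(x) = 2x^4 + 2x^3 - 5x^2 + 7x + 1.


Descartes' rule of signs:

For positive roots, count sign changes in f(x) = 2x^4 + 2x^3 - 5x^2 + 7x + 1:
Signs of coefficients: +, +, -, +, +
Number of sign changes: 2
Possible positive real roots: 2, 0

For negative roots, examine f(-x) = 2x^4 - 2x^3 - 5x^2 - 7x + 1:
Signs of coefficients: +, -, -, -, +
Number of sign changes: 2
Possible negative real roots: 2, 0

Positive roots: 2 or 0; Negative roots: 2 or 0


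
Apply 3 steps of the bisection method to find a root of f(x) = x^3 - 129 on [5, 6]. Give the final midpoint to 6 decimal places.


f(x) = x^3 - 129
f(5) = -4 < 0
f(6) = 87 > 0

Step 1: midpoint = (5.000000 + 6.000000)/2 = 5.500000
  f(5.500000) = 37.375000
  f(mid) > 0, so root is in [5.000000, 5.500000]

Step 2: midpoint = (5.000000 + 5.500000)/2 = 5.250000
  f(5.250000) = 15.703125
  f(mid) > 0, so root is in [5.000000, 5.250000]

Step 3: midpoint = (5.000000 + 5.250000)/2 = 5.125000
  f(5.125000) = 5.611328
  f(mid) > 0, so root is in [5.000000, 5.125000]

midpoint = 5.125000


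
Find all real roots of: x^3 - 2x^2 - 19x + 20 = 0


Let p(x) = x^3 - 2x^2 - 19x + 20. By the rational root theorem (leading coefficient 1), any rational root is an integer divisor of 20: try ±1, ±2, ... in turn.
Test x = 1: value = 0 ✓, so (x - 1) is a factor.
Synthetic division by (x - 1): bring down 1; 1(1) - 2 = -1; (-1)(1) - 19 = -20; (-20)(1) + 20 = 0 → quotient x^2 - x - 20, remainder 0.
Solve the quadratic x^2 - x - 20 = 0: discriminant = (-1)^2 - 4(1)(-20) = 1 + 80 = 81.
sqrt(81) = 9, so x = (1 ± 9)/2: x = 5 or x = -4.

x = -4, x = 1, x = 5


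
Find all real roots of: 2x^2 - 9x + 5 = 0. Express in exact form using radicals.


Using the quadratic formula: x = (-b ± sqrt(b^2 - 4ac)) / (2a)
Here a = 2, b = -9, c = 5
Discriminant = b^2 - 4ac = (-9)^2 - 4(2)(5) = 81 - 40 = 41
Since discriminant = 41 > 0, there are two real roots.
x = (9 ± sqrt(41)) / 4
Numerically: x ≈ 3.8508 or x ≈ 0.6492

x = (9 + sqrt(41)) / 4 or x = (9 - sqrt(41)) / 4


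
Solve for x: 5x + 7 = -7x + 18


Starting with: 5x + 7 = -7x + 18
Move all x terms to left: (5 + 7)x = 18 - 7
Simplify: 12x = 11
Divide both sides by 12: x = 11/12

x = 11/12


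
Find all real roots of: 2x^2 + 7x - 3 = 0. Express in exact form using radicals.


Using the quadratic formula: x = (-b ± sqrt(b^2 - 4ac)) / (2a)
Here a = 2, b = 7, c = -3
Discriminant = b^2 - 4ac = 7^2 - 4(2)(-3) = 49 + 24 = 73
Since discriminant = 73 > 0, there are two real roots.
x = (-7 ± sqrt(73)) / 4
Numerically: x ≈ 0.3860 or x ≈ -3.8860

x = (-7 + sqrt(73)) / 4 or x = (-7 - sqrt(73)) / 4


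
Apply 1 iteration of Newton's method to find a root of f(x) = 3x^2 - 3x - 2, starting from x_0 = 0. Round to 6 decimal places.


Newton's method: x_(n+1) = x_n - f(x_n)/f'(x_n)
f(x) = 3x^2 - 3x - 2
f'(x) = 6x - 3

Iteration 1:
  f(0.000000) = -2.000000
  f'(0.000000) = -3.000000
  x_1 = 0.000000 - (-2.000000)/(-3.000000) = -0.666667

x_1 = -0.666667


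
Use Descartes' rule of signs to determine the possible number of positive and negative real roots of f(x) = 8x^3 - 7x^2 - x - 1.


Descartes' rule of signs:

For positive roots, count sign changes in f(x) = 8x^3 - 7x^2 - x - 1:
Signs of coefficients: +, -, -, -
Number of sign changes: 1
Possible positive real roots: 1

For negative roots, examine f(-x) = -8x^3 - 7x^2 + x - 1:
Signs of coefficients: -, -, +, -
Number of sign changes: 2
Possible negative real roots: 2, 0

Positive roots: 1; Negative roots: 2 or 0


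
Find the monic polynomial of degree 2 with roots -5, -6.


A monic polynomial with roots -5, -6 is:
p(x) = (x + 5)(x + 6)
After multiplying by (x + 5): x + 5
After multiplying by (x + 6): x^2 + 11x + 30

x^2 + 11x + 30


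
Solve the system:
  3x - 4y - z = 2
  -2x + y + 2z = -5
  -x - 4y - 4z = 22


Using Cramer's rule. Expand each determinant along the first row.
D  = 3*[1*(-4) - 2*(-4)] - (-4)*[(-2)*(-4) - 2*(-1)] + (-1)*[(-2)*(-4) - 1*(-1)]
  = 3*(4) - (-4)*(10) + (-1)*(9) = 43
Dx = 2*[1*(-4) - 2*(-4)] - (-4)*[(-5)*(-4) - 2*22] + (-1)*[(-5)*(-4) - 1*22]
  = 2*(4) - (-4)*(-24) + (-1)*(-2) = -86
Dy = 3*[(-5)*(-4) - 2*22] - 2*[(-2)*(-4) - 2*(-1)] + (-1)*[(-2)*22 - (-5)*(-1)]
  = 3*(-24) - 2*(10) + (-1)*(-49) = -43
Dz = 3*[1*22 - (-5)*(-4)] - (-4)*[(-2)*22 - (-5)*(-1)] + 2*[(-2)*(-4) - 1*(-1)]
  = 3*(2) - (-4)*(-49) + 2*(9) = -172
x = Dx/D = -86/43 = -2, y = Dy/D = -43/43 = -1, z = Dz/D = -172/43 = -4
Check eq1: (3)(-2) + (-4)(-1) + (-1)(-4) = 2 = 2 ✓
Check eq2: (-2)(-2) + (1)(-1) + (2)(-4) = -5 = -5 ✓
Check eq3: (-1)(-2) + (-4)(-1) + (-4)(-4) = 22 = 22 ✓

x = -2, y = -1, z = -4


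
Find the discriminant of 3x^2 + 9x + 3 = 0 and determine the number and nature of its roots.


For ax^2 + bx + c = 0, discriminant D = b^2 - 4ac
Here a = 3, b = 9, c = 3
D = (9)^2 - 4(3)(3) = 81 - 36 = 45

D = 45 > 0 but not a perfect square
The equation has 2 distinct real irrational roots.

Discriminant = 45, 2 distinct real irrational roots


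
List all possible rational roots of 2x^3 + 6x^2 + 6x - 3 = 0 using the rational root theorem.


Rational root theorem: possible roots are ±p/q where:
  p divides the constant term (-3): p ∈ {1, 3}
  q divides the leading coefficient (2): q ∈ {1, 2}

All possible rational roots: -3, -3/2, -1, -1/2, 1/2, 1, 3/2, 3

-3, -3/2, -1, -1/2, 1/2, 1, 3/2, 3


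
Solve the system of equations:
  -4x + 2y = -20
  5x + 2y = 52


Using Cramer's rule:
Determinant D = (-4)(2) - (5)(2) = -8 - 10 = -18
Dx = (-20)(2) - (52)(2) = -40 - 104 = -144
Dy = (-4)(52) - (5)(-20) = -208 + 100 = -108
x = Dx/D = -144/-18 = 8
y = Dy/D = -108/-18 = 6

x = 8, y = 6


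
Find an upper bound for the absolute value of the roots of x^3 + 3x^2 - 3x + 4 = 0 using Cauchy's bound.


Cauchy's bound: all roots r satisfy |r| <= 1 + max(|a_i/a_n|) for i = 0,...,n-1
where a_n is the leading coefficient.

Coefficients: [1, 3, -3, 4]
Leading coefficient a_n = 1
Ratios |a_i/a_n|: 3, 3, 4
Maximum ratio: 4
Cauchy's bound: |r| <= 1 + 4 = 5

Upper bound = 5


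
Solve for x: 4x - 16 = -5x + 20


Starting with: 4x - 16 = -5x + 20
Move all x terms to left: (4 + 5)x = 20 + 16
Simplify: 9x = 36
Divide both sides by 9: x = 4

x = 4


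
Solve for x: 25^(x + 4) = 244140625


Express both sides with the same base.
244140625 = 25^6
Since the bases match, equate exponents: x + 4 = 6
So x = 6 - (4) = 2

x = 2


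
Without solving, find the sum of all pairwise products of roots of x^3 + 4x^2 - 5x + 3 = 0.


By Vieta's formulas for x^3 + bx^2 + cx + d = 0:
  r1 + r2 + r3 = -b/a = -4
  r1*r2 + r1*r3 + r2*r3 = c/a = -5
  r1*r2*r3 = -d/a = -3


Sum of pairwise products = -5


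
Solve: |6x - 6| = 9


An absolute value equation |expr| = 9 gives two cases:
Case 1: 6x - 6 = 9
  6x = 15, so x = 5/2
Case 2: 6x - 6 = -9
  6x = -3, so x = -1/2

x = -1/2, x = 5/2


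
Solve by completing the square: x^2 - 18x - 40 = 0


Start: x^2 - 18x - 40 = 0
Move constant: x^2 - 18x = 40
Half of -18 is -9, squared is 81
Add 81 to both sides: x^2 - 18x + 81 = 121
(x - 9)^2 = 121
x - 9 = ±11
x = 9 + 11 = 20 or x = 9 - 11 = -2

x = -2, x = 20


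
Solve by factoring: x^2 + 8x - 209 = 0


We need two numbers that multiply to -209 and add to 8.
Those numbers are -11 and 19 (since (-11) * 19 = -209 and (-11) + 19 = 8).
So x^2 + 8x - 209 = (x - 11)(x + 19) = 0
Setting each factor to zero: x = 11 or x = -19

x = -19, x = 11


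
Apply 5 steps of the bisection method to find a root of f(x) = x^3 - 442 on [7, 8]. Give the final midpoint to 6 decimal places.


f(x) = x^3 - 442
f(7) = -99 < 0
f(8) = 70 > 0

Step 1: midpoint = (7.000000 + 8.000000)/2 = 7.500000
  f(7.500000) = -20.125000
  f(mid) < 0, so root is in [7.500000, 8.000000]

Step 2: midpoint = (7.500000 + 8.000000)/2 = 7.750000
  f(7.750000) = 23.484375
  f(mid) > 0, so root is in [7.500000, 7.750000]

Step 3: midpoint = (7.500000 + 7.750000)/2 = 7.625000
  f(7.625000) = 1.322266
  f(mid) > 0, so root is in [7.500000, 7.625000]

Step 4: midpoint = (7.500000 + 7.625000)/2 = 7.562500
  f(7.562500) = -9.489990
  f(mid) < 0, so root is in [7.562500, 7.625000]

Step 5: midpoint = (7.562500 + 7.625000)/2 = 7.593750
  f(7.593750) = -4.106110
  f(mid) < 0, so root is in [7.593750, 7.625000]

midpoint = 7.593750


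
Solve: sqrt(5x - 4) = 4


Square both sides: 5x - 4 = 4^2 = 16
5x = 16 + 4 = 20
x = 4
Check: sqrt(5*4 - 4) = sqrt(16) = 4 ✓

x = 4


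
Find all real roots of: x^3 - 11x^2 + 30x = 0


The constant term is 0, so x = 0 is a root. Factor out x:
  x(x^2 - 11x + 30) = 0
Solve the quadratic x^2 - 11x + 30 = 0: discriminant = (-11)^2 - 4(1)(30) = 121 - 120 = 1.
sqrt(1) = 1, so x = (11 ± 1)/2: x = 6 or x = 5.

x = 0, x = 5, x = 6


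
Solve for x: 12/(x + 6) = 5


Multiply both sides by (x + 6): 12 = 5(x + 6)
Distribute: 12 = 5x + 30
5x = 12 - 30 = -18
x = -18/5

x = -18/5


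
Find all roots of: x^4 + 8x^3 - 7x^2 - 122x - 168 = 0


Let p(x) = x^4 + 8x^3 - 7x^2 - 122x - 168. By the rational root theorem (leading coefficient 1), any rational root is an integer divisor of 168: try ±1, ±2, ... in turn.
Test x = 1: value = -288 ≠ 0.
Test x = -1: value = -60 ≠ 0.
Test x = 2: value = -360 ≠ 0.
Test x = -2: value = 0 ✓, so (x + 2) is a factor.
Synthetic division by (x + 2): bring down 1; 1(-2) + 8 = 6; 6(-2) - 7 = -19; (-19)(-2) - 122 = -84; (-84)(-2) - 168 = 0 → quotient x^3 + 6x^2 - 19x - 84, remainder 0.
Continue with the quotient x^3 + 6x^2 - 19x - 84 (candidates must divide 84; re-test x = -2 first in case it repeats).
Test x = -2: value = -30 ≠ 0.
Test x = 3: value = -60 ≠ 0.
Test x = -3: value = 0 ✓, so (x + 3) is a factor.
Synthetic division by (x + 3): bring down 1; 1(-3) + 6 = 3; 3(-3) - 19 = -28; (-28)(-3) - 84 = 0 → quotient x^2 + 3x - 28, remainder 0.
Solve the quadratic x^2 + 3x - 28 = 0: discriminant = 3^2 - 4(1)(-28) = 9 + 112 = 121.
sqrt(121) = 11, so x = (-3 ± 11)/2: x = 4 or x = -7.
Collecting all roots found:

x = -7, x = -3, x = -2, x = 4


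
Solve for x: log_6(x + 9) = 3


Convert to exponential form: x + 9 = 6^3 = 216
x = 216 - 9 = 207
Check: log_6(207 + 9) = log_6(216) = log_6(216) = 3 ✓

x = 207


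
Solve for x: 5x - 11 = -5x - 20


Starting with: 5x - 11 = -5x - 20
Move all x terms to left: (5 + 5)x = -20 + 11
Simplify: 10x = -9
Divide both sides by 10: x = -9/10

x = -9/10


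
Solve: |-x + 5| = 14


An absolute value equation |expr| = 14 gives two cases:
Case 1: -x + 5 = 14
  -x = 9, so x = -9
Case 2: -x + 5 = -14
  -x = -19, so x = 19

x = -9, x = 19


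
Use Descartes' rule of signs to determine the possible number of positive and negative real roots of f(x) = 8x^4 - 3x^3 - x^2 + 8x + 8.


Descartes' rule of signs:

For positive roots, count sign changes in f(x) = 8x^4 - 3x^3 - x^2 + 8x + 8:
Signs of coefficients: +, -, -, +, +
Number of sign changes: 2
Possible positive real roots: 2, 0

For negative roots, examine f(-x) = 8x^4 + 3x^3 - x^2 - 8x + 8:
Signs of coefficients: +, +, -, -, +
Number of sign changes: 2
Possible negative real roots: 2, 0

Positive roots: 2 or 0; Negative roots: 2 or 0


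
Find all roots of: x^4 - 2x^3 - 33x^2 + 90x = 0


The constant term is 0, so x = 0 is a root. Factor out x:
  x^3 - 2x^2 - 33x + 90 = 0
Let p(x) = x^3 - 2x^2 - 33x + 90. By the rational root theorem (leading coefficient 1), any rational root is an integer divisor of 90: try ±1, ±2, ... in turn.
Test x = 1: value = 56 ≠ 0.
Test x = -1: value = 120 ≠ 0.
Test x = 2: value = 24 ≠ 0.
Test x = -2: value = 140 ≠ 0.
Test x = 3: value = 0 ✓, so (x - 3) is a factor.
Synthetic division by (x - 3): bring down 1; 1(3) - 2 = 1; 1(3) - 33 = -30; (-30)(3) + 90 = 0 → quotient x^2 + x - 30, remainder 0.
Solve the quadratic x^2 + x - 30 = 0: discriminant = 1^2 - 4(1)(-30) = 1 + 120 = 121.
sqrt(121) = 11, so x = (-1 ± 11)/2: x = 5 or x = -6.
Collecting all roots found:

x = -6, x = 0, x = 3, x = 5


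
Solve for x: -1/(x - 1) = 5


Multiply both sides by (x - 1): -1 = 5(x - 1)
Distribute: -1 = 5x - 5
5x = -1 + 5 = 4
x = 4/5

x = 4/5


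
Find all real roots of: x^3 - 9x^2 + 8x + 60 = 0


Let p(x) = x^3 - 9x^2 + 8x + 60. By the rational root theorem (leading coefficient 1), any rational root is an integer divisor of 60: try ±1, ±2, ... in turn.
Test x = 1: value = 60 ≠ 0.
Test x = -1: value = 42 ≠ 0.
Test x = 2: value = 48 ≠ 0.
Test x = -2: value = 0 ✓, so (x + 2) is a factor.
Synthetic division by (x + 2): bring down 1; 1(-2) - 9 = -11; (-11)(-2) + 8 = 30; 30(-2) + 60 = 0 → quotient x^2 - 11x + 30, remainder 0.
Solve the quadratic x^2 - 11x + 30 = 0: discriminant = (-11)^2 - 4(1)(30) = 121 - 120 = 1.
sqrt(1) = 1, so x = (11 ± 1)/2: x = 6 or x = 5.

x = -2, x = 5, x = 6


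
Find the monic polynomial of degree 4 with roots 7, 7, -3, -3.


A monic polynomial with roots 7, 7, -3, -3 is:
p(x) = (x - 7)(x - 7)(x + 3)(x + 3)
After multiplying by (x - 7): x - 7
After multiplying by (x - 7): x^2 - 14x + 49
After multiplying by (x + 3): x^3 - 11x^2 + 7x + 147
After multiplying by (x + 3): x^4 - 8x^3 - 26x^2 + 168x + 441

x^4 - 8x^3 - 26x^2 + 168x + 441


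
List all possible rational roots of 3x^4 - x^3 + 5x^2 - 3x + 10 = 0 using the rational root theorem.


Rational root theorem: possible roots are ±p/q where:
  p divides the constant term (10): p ∈ {1, 2, 5, 10}
  q divides the leading coefficient (3): q ∈ {1, 3}

All possible rational roots: -10, -5, -10/3, -2, -5/3, -1, -2/3, -1/3, 1/3, 2/3, 1, 5/3, 2, 10/3, 5, 10

-10, -5, -10/3, -2, -5/3, -1, -2/3, -1/3, 1/3, 2/3, 1, 5/3, 2, 10/3, 5, 10


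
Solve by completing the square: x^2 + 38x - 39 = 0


Start: x^2 + 38x - 39 = 0
Move constant: x^2 + 38x = 39
Half of 38 is 19, squared is 361
Add 361 to both sides: x^2 + 38x + 361 = 400
(x + 19)^2 = 400
x + 19 = ±20
x = -19 + 20 = 1 or x = -19 - 20 = -39

x = -39, x = 1


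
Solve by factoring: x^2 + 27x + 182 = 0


We need two numbers that multiply to 182 and add to 27.
Those numbers are 13 and 14 (since 13 * 14 = 182 and 13 + 14 = 27).
So x^2 + 27x + 182 = (x + 13)(x + 14) = 0
Setting each factor to zero: x = -13 or x = -14

x = -14, x = -13


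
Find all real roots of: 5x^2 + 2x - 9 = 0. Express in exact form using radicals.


Using the quadratic formula: x = (-b ± sqrt(b^2 - 4ac)) / (2a)
Here a = 5, b = 2, c = -9
Discriminant = b^2 - 4ac = 2^2 - 4(5)(-9) = 4 + 180 = 184
Since discriminant = 184 > 0, there are two real roots.
x = (-2 ± 2*sqrt(46)) / 10
Simplifying: x = (-1 ± sqrt(46)) / 5
Numerically: x ≈ 1.1565 or x ≈ -1.5565

x = (-1 + sqrt(46)) / 5 or x = (-1 - sqrt(46)) / 5


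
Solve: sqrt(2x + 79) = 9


Square both sides: 2x + 79 = 9^2 = 81
2x = 81 - 79 = 2
x = 1
Check: sqrt(2*1 + 79) = sqrt(81) = 9 ✓

x = 1


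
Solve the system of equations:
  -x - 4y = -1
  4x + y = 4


Using Cramer's rule:
Determinant D = (-1)(1) - (4)(-4) = -1 + 16 = 15
Dx = (-1)(1) - (4)(-4) = -1 + 16 = 15
Dy = (-1)(4) - (4)(-1) = -4 + 4 = 0
x = Dx/D = 15/15 = 1
y = Dy/D = 0/15 = 0

x = 1, y = 0


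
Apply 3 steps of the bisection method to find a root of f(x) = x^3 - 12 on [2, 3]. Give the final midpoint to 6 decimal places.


f(x) = x^3 - 12
f(2) = -4 < 0
f(3) = 15 > 0

Step 1: midpoint = (2.000000 + 3.000000)/2 = 2.500000
  f(2.500000) = 3.625000
  f(mid) > 0, so root is in [2.000000, 2.500000]

Step 2: midpoint = (2.000000 + 2.500000)/2 = 2.250000
  f(2.250000) = -0.609375
  f(mid) < 0, so root is in [2.250000, 2.500000]

Step 3: midpoint = (2.250000 + 2.500000)/2 = 2.375000
  f(2.375000) = 1.396484
  f(mid) > 0, so root is in [2.250000, 2.375000]

midpoint = 2.375000


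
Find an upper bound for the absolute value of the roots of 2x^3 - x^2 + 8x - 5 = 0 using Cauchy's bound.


Cauchy's bound: all roots r satisfy |r| <= 1 + max(|a_i/a_n|) for i = 0,...,n-1
where a_n is the leading coefficient.

Coefficients: [2, -1, 8, -5]
Leading coefficient a_n = 2
Ratios |a_i/a_n|: 1/2, 4, 5/2
Maximum ratio: 4
Cauchy's bound: |r| <= 1 + 4 = 5

Upper bound = 5


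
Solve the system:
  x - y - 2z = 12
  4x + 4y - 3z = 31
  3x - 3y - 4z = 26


Using Cramer's rule. Expand each determinant along the first row.
D  = 1*[4*(-4) - (-3)*(-3)] - (-1)*[4*(-4) - (-3)*3] + (-2)*[4*(-3) - 4*3]
  = 1*(-25) - (-1)*(-7) + (-2)*(-24) = 16
Dx = 12*[4*(-4) - (-3)*(-3)] - (-1)*[31*(-4) - (-3)*26] + (-2)*[31*(-3) - 4*26]
  = 12*(-25) - (-1)*(-46) + (-2)*(-197) = 48
Dy = 1*[31*(-4) - (-3)*26] - 12*[4*(-4) - (-3)*3] + (-2)*[4*26 - 31*3]
  = 1*(-46) - 12*(-7) + (-2)*(11) = 16
Dz = 1*[4*26 - 31*(-3)] - (-1)*[4*26 - 31*3] + 12*[4*(-3) - 4*3]
  = 1*(197) - (-1)*(11) + 12*(-24) = -80
x = Dx/D = 48/16 = 3, y = Dy/D = 16/16 = 1, z = Dz/D = -80/16 = -5
Check eq1: (1)(3) + (-1)(1) + (-2)(-5) = 12 = 12 ✓
Check eq2: (4)(3) + (4)(1) + (-3)(-5) = 31 = 31 ✓
Check eq3: (3)(3) + (-3)(1) + (-4)(-5) = 26 = 26 ✓

x = 3, y = 1, z = -5


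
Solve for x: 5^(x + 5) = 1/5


Express both sides with the same base.
1/5 = 5^(-1)
Since the bases match, equate exponents: x + 5 = -1
So x = -1 - (5) = -6

x = -6


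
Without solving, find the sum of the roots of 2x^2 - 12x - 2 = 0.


By Vieta's formulas for ax^2 + bx + c = 0:
  Sum of roots = -b/a
  Product of roots = c/a

Here a = 2, b = -12, c = -2
Sum = -(-12)/2 = 6
Product = -2/2 = -1

Sum = 6


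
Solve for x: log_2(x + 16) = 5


Convert to exponential form: x + 16 = 2^5 = 32
x = 32 - 16 = 16
Check: log_2(16 + 16) = log_2(32) = log_2(32) = 5 ✓

x = 16


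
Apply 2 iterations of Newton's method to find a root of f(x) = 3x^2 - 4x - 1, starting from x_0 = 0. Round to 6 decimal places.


Newton's method: x_(n+1) = x_n - f(x_n)/f'(x_n)
f(x) = 3x^2 - 4x - 1
f'(x) = 6x - 4

Iteration 1:
  f(0.000000) = -1.000000
  f'(0.000000) = -4.000000
  x_1 = 0.000000 - (-1.000000)/(-4.000000) = -0.250000

Iteration 2:
  f(-0.250000) = 0.187500
  f'(-0.250000) = -5.500000
  x_2 = -0.250000 - (0.187500)/(-5.500000) = -0.215909

x_2 = -0.215909


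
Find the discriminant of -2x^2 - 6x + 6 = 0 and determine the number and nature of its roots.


For ax^2 + bx + c = 0, discriminant D = b^2 - 4ac
Here a = -2, b = -6, c = 6
D = (-6)^2 - 4(-2)(6) = 36 + 48 = 84

D = 84 > 0 but not a perfect square
The equation has 2 distinct real irrational roots.

Discriminant = 84, 2 distinct real irrational roots


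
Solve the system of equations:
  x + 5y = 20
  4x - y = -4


Using Cramer's rule:
Determinant D = (1)(-1) - (4)(5) = -1 - 20 = -21
Dx = (20)(-1) - (-4)(5) = -20 + 20 = 0
Dy = (1)(-4) - (4)(20) = -4 - 80 = -84
x = Dx/D = 0/-21 = 0
y = Dy/D = -84/-21 = 4

x = 0, y = 4


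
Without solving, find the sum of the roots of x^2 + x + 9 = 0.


By Vieta's formulas for ax^2 + bx + c = 0:
  Sum of roots = -b/a
  Product of roots = c/a

Here a = 1, b = 1, c = 9
Sum = -(1)/1 = -1
Product = 9/1 = 9

Sum = -1


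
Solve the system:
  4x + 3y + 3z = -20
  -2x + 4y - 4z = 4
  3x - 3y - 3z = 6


Using Cramer's rule. Expand each determinant along the first row.
D  = 4*[4*(-3) - (-4)*(-3)] - 3*[(-2)*(-3) - (-4)*3] + 3*[(-2)*(-3) - 4*3]
  = 4*(-24) - 3*(18) + 3*(-6) = -168
Dx = (-20)*[4*(-3) - (-4)*(-3)] - 3*[4*(-3) - (-4)*6] + 3*[4*(-3) - 4*6]
  = (-20)*(-24) - 3*(12) + 3*(-36) = 336
Dy = 4*[4*(-3) - (-4)*6] - (-20)*[(-2)*(-3) - (-4)*3] + 3*[(-2)*6 - 4*3]
  = 4*(12) - (-20)*(18) + 3*(-24) = 336
Dz = 4*[4*6 - 4*(-3)] - 3*[(-2)*6 - 4*3] + (-20)*[(-2)*(-3) - 4*3]
  = 4*(36) - 3*(-24) + (-20)*(-6) = 336
x = Dx/D = 336/-168 = -2, y = Dy/D = 336/-168 = -2, z = Dz/D = 336/-168 = -2
Check eq1: (4)(-2) + (3)(-2) + (3)(-2) = -20 = -20 ✓
Check eq2: (-2)(-2) + (4)(-2) + (-4)(-2) = 4 = 4 ✓
Check eq3: (3)(-2) + (-3)(-2) + (-3)(-2) = 6 = 6 ✓

x = -2, y = -2, z = -2


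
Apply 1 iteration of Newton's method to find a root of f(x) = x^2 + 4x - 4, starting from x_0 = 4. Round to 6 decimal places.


Newton's method: x_(n+1) = x_n - f(x_n)/f'(x_n)
f(x) = x^2 + 4x - 4
f'(x) = 2x + 4

Iteration 1:
  f(4.000000) = 28.000000
  f'(4.000000) = 12.000000
  x_1 = 4.000000 - (28.000000)/(12.000000) = 1.666667

x_1 = 1.666667
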